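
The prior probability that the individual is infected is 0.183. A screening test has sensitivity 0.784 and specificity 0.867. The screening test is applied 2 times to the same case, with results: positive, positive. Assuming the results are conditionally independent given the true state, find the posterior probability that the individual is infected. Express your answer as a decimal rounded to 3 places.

Let H be the event that the individual is infected; start with P(H) = 0.183. P('positive'|H) = 0.784, P('positive'|¬H) = 0.133.
Update on result 1 ('positive'): P(H) ← 0.784·0.1830 / (0.784·0.1830 + 0.133·0.8170) = 0.14347/0.25213 = 0.5690.
Update on result 2 ('positive'): P(H) ← 0.784·0.5690 / (0.784·0.5690 + 0.133·0.4310) = 0.44612/0.50344 = 0.8861.

Posterior P(H) ≈ 0.886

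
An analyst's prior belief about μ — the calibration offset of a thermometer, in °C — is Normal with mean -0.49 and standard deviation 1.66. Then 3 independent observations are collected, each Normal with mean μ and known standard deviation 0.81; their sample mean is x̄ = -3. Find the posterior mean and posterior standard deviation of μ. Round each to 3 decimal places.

Prior precision 1/τ₀² = 1/1.66² = 0.362897; data precision n/σ² = 3/0.81² = 4.57247.
Posterior precision = 0.362897 + 4.57247 = 4.93537, giving posterior SD = 1/√4.93537 = 0.450.
Posterior mean = (0.362897·-0.49 + 4.57247·-3) / 4.93537 = -2.815.

Posterior mean ≈ -2.815; posterior SD ≈ 0.450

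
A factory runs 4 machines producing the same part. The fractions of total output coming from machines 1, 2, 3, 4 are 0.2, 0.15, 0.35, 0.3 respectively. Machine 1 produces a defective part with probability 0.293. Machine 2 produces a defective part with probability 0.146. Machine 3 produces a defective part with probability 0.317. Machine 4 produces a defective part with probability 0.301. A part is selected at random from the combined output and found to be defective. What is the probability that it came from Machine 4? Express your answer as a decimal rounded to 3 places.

Posterior probability ≈ 0.320

Tabulate prior·likelihood by source: [1] prior 0.2, lik 0.293, product 0.05860; [2] prior 0.15, lik 0.146, product 0.02190; [3] prior 0.35, lik 0.317, product 0.1109; [4] prior 0.3, lik 0.301, product 0.09030.
Normalizing constant = 0.28175; the posterior for Machine 4 is its product over the sum, 0.09030/0.28175 = 0.320.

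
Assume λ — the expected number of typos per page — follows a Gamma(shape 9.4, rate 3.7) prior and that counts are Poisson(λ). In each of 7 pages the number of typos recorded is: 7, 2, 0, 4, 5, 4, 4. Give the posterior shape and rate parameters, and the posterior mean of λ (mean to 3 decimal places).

Total count ∑xᵢ = 26 over n = 7 pages.
Gamma is conjugate to the Poisson likelihood: posterior is Gamma(shape = 9.4+26 = 35.4, rate = 3.7+7 = 10.7).
Posterior mean = shape/rate = 35.4/10.7 = 3.308.

Posterior: Gamma(shape=35.4, rate=10.7); mean ≈ 3.308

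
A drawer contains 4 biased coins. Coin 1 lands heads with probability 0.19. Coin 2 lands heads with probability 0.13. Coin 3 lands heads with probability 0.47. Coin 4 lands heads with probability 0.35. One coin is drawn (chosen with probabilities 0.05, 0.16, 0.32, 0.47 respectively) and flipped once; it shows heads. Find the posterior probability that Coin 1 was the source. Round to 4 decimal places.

Tabulate prior·likelihood by source: [1] prior 0.05, lik 0.19, product 0.009500; [2] prior 0.16, lik 0.13, product 0.02080; [3] prior 0.32, lik 0.47, product 0.1504; [4] prior 0.47, lik 0.35, product 0.1645.
Normalizing constant = 0.34520; the posterior for Coin 1 is its product over the sum, 0.009500/0.34520 = 0.0275.

Posterior probability ≈ 0.0275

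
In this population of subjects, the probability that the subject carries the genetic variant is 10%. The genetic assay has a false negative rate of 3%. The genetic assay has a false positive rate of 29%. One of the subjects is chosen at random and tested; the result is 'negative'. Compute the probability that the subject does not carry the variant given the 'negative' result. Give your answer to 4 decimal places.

P(¬H | E) ≈ 0.9953

Let H be the event that the subject carries the genetic variant. P(H) = 0.1, so P(¬H) = 0.9. With E the 'negative' result, P(E|H) = 0.03 and P(E|¬H) = 0.71.
P(E) = 0.03·0.1 + 0.71·0.9 = 0.0030000 + 0.63900 = 0.64200.
By Bayes' theorem, P(H|E) = 0.0030000 / 0.64200 = 0.0047. Hence P(¬H|E) = 1 − 0.0047 = 0.9953.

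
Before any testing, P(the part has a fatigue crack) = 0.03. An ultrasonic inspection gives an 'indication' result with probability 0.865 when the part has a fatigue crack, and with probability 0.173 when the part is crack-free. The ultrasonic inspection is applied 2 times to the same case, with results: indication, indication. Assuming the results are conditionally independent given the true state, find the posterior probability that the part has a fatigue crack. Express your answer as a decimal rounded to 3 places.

With H the event that the part has a fatigue crack, the joint likelihood of the observed sequence is P(data|H) = 0.865·0.865 = 0.74823 and P(data|¬H) = 0.173·0.173 = 0.029929.
Bayes: P(H|data) = 0.03·0.74823 / (0.03·0.74823 + 0.97·0.029929) = 0.022447/0.051478 = 0.4360.

Posterior P(H) ≈ 0.436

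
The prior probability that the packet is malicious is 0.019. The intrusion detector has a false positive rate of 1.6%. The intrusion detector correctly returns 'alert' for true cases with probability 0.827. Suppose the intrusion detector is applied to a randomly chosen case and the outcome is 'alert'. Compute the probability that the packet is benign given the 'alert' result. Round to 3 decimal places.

P(¬H | E) ≈ 0.500

Write H for 'the packet is malicious'. Prior odds H:¬H = 0.019/0.981 = 0.019368. For the 'alert' outcome, the likelihood ratio is 0.827/0.016 = 51.687.
Posterior odds = 0.019368 × 51.687 = 1.0011, so P(H|E) = 1.0011/(1+1.0011) = 0.500. Then P(¬H|E) = 1 − 0.500 = 0.500.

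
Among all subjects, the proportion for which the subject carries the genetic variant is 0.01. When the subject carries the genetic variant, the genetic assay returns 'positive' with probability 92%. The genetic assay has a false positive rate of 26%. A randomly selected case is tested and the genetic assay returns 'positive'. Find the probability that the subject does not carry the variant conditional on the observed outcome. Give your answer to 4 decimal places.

Let H be the event that the subject carries the genetic variant. P(H) = 0.01, so P(¬H) = 0.99. With E the 'positive' result, P(E|H) = 0.92 and P(E|¬H) = 0.26.
P(E) = 0.92·0.01 + 0.26·0.99 = 0.0092000 + 0.25740 = 0.26660.
By Bayes' theorem, P(H|E) = 0.0092000 / 0.26660 = 0.0345. Hence P(¬H|E) = 1 − 0.0345 = 0.9655.

P(¬H | E) ≈ 0.9655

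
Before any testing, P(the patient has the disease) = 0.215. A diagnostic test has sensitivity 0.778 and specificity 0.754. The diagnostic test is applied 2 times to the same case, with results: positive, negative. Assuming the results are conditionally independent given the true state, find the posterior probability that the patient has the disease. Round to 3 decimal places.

Posterior P(H) ≈ 0.203

Let H be the event that the patient has the disease; start with P(H) = 0.215. P('positive'|H) = 0.778, P('positive'|¬H) = 0.246.
Update on result 1 ('positive'): P(H) ← 0.778·0.2150 / (0.778·0.2150 + 0.246·0.7850) = 0.16727/0.36038 = 0.4641.
Update on result 2 ('negative'): P(H) ← 0.222·0.4641 / (0.222·0.4641 + 0.754·0.5359) = 0.10304/0.50707 = 0.2032.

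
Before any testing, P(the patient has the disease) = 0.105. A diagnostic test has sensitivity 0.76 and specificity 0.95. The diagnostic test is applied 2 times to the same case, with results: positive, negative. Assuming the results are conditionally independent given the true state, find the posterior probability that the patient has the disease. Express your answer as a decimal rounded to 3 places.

With H the event that the patient has the disease, the joint likelihood of the observed sequence is P(data|H) = 0.76·0.24 = 0.18240 and P(data|¬H) = 0.05·0.95 = 0.047500.
Bayes: P(H|data) = 0.105·0.18240 / (0.105·0.18240 + 0.895·0.047500) = 0.019152/0.061664 = 0.3106.

Posterior P(H) ≈ 0.311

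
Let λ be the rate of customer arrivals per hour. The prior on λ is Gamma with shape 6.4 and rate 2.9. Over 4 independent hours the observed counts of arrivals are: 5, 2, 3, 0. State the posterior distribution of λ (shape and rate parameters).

Total count ∑xᵢ = 10 over n = 4 hours.
Gamma is conjugate to the Poisson likelihood: posterior is Gamma(shape = 6.4+10 = 16.4, rate = 2.9+4 = 6.9).

Posterior: Gamma(shape=16.4, rate=6.9)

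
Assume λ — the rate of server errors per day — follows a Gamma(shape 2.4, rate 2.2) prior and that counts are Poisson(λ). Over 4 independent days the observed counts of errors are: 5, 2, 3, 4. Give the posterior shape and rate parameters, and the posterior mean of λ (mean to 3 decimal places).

Posterior: Gamma(shape=16.4, rate=6.2); mean ≈ 2.645

Total count ∑xᵢ = 14 over n = 4 days.
Gamma is conjugate to the Poisson likelihood: posterior is Gamma(shape = 2.4+14 = 16.4, rate = 2.2+4 = 6.2).
Posterior mean = shape/rate = 16.4/6.2 = 2.645.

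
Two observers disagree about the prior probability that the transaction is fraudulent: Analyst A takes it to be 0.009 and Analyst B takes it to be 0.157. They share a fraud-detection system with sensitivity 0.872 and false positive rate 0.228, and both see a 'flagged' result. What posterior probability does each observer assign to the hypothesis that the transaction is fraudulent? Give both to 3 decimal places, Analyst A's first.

The likelihood ratio for a 'flagged' result is 0.872/0.228 = 3.8246.
Analyst A: prior odds 0.009/0.991 = 0.0090817; posterior odds 0.034734; posterior probability 0.034.
Analyst B: prior odds 0.157/0.843 = 0.18624; posterior odds 0.71228; posterior probability 0.416.

Analyst A: 0.034; Analyst B: 0.416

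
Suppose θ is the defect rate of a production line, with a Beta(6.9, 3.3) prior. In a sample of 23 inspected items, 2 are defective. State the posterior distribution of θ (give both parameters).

The binomial likelihood is conjugate to the Beta prior: with 2 successes and 21 failures, the posterior is Beta(6.9+2, 3.3+21) = Beta(8.9, 24.3).

Posterior: Beta(8.9, 24.3)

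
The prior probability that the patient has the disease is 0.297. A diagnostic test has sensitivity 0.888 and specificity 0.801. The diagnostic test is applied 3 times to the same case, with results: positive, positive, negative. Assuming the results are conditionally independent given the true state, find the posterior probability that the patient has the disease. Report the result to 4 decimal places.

With H the event that the patient has the disease, the joint likelihood of the observed sequence is P(data|H) = 0.888·0.888·0.112 = 0.088317 and P(data|¬H) = 0.199·0.199·0.801 = 0.031720.
Bayes: P(H|data) = 0.297·0.088317 / (0.297·0.088317 + 0.703·0.031720) = 0.026230/0.048530 = 0.5405.

Posterior P(H) ≈ 0.5405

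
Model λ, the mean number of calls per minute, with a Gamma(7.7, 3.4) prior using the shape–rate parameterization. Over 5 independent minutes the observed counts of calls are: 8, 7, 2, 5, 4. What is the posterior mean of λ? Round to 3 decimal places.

The Poisson likelihood adds the total count to the shape and the number of exposure periods to the rate. Here ∑xᵢ = 26 and n = 5, so shape 7.7→33.7 and rate 3.4→8.4.
Posterior mean = shape/rate = 33.7/8.4 = 4.012.

Posterior mean ≈ 4.012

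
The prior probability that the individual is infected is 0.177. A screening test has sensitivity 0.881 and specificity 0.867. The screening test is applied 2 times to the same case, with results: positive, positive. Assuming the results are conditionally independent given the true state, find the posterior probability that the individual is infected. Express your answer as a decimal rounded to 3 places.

Posterior P(H) ≈ 0.904

Let H be the event that the individual is infected; start with P(H) = 0.177. P('positive'|H) = 0.881, P('positive'|¬H) = 0.133.
Update on result 1 ('positive'): P(H) ← 0.881·0.1770 / (0.881·0.1770 + 0.133·0.8230) = 0.15594/0.26540 = 0.5876.
Update on result 2 ('positive'): P(H) ← 0.881·0.5876 / (0.881·0.5876 + 0.133·0.4124) = 0.51764/0.57250 = 0.9042.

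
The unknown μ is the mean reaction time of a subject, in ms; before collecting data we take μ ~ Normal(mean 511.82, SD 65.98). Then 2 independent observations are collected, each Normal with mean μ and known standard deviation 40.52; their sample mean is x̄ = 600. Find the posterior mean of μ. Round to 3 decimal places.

Prior precision 1/τ₀² = 1/65.98² = 0.00022971; data precision n/σ² = 2/40.52² = 0.00121812.
Posterior precision = 0.00022971 + 0.00121812 = 0.00144783.
Posterior mean = (0.00022971·511.82 + 0.00121812·600) / 0.00144783 = 586.010.

Posterior mean ≈ 586.010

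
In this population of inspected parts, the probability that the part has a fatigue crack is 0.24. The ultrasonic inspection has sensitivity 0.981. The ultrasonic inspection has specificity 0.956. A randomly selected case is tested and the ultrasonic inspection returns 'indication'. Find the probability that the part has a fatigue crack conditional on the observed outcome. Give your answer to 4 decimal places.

P(H | E) ≈ 0.8756

Write H for 'the part has a fatigue crack'. Prior odds H:¬H = 0.24/0.76 = 0.31579. For the 'indication' outcome, the likelihood ratio is 0.981/0.044 = 22.295.
Posterior odds = 0.31579 × 22.295 = 7.0407, so P(H|E) = 7.0407/(1+7.0407) = 0.8756.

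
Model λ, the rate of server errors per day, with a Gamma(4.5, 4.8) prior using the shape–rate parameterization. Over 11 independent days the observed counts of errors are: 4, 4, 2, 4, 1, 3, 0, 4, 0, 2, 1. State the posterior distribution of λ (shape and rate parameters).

Posterior: Gamma(shape=29.5, rate=15.8)

The Poisson likelihood adds the total count to the shape and the number of exposure periods to the rate. Here ∑xᵢ = 25 and n = 11, so shape 4.5→29.5 and rate 4.8→15.8.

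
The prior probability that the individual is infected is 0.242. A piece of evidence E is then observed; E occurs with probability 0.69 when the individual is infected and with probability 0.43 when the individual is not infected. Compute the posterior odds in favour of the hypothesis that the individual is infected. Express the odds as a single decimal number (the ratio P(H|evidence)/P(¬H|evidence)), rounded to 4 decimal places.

Posterior odds ≈ 0.5123

Prior odds = 0.242/(1−0.242) = 0.31926.
Likelihood ratio for E = 0.69/0.43 = 1.6047.
Posterior odds = prior odds × LR = 0.51230.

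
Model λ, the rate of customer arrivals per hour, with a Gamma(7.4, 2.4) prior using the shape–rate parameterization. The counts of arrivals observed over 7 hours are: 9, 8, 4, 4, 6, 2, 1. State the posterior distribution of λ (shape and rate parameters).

Posterior: Gamma(shape=41.4, rate=9.4)

Total count ∑xᵢ = 34 over n = 7 hours.
Gamma is conjugate to the Poisson likelihood: posterior is Gamma(shape = 7.4+34 = 41.4, rate = 2.4+7 = 9.4).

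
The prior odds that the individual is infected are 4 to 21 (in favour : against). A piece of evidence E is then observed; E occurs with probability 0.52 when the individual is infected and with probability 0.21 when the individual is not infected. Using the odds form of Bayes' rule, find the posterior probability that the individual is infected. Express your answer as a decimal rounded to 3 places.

Prior odds = 4/21 = 0.19048.
Likelihood ratio for E = 0.52/0.21 = 2.4762.
Posterior odds = prior odds × LR = 0.47166.
Posterior probability = odds/(1+odds) = 0.47166/1.4717 = 0.320.

Posterior probability ≈ 0.320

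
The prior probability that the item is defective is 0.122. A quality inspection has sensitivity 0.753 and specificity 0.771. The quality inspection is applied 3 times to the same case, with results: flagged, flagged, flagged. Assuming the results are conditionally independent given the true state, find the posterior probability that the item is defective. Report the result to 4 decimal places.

Posterior P(H) ≈ 0.8317

Let H be the event that the item is defective; start with P(H) = 0.122. P('flagged'|H) = 0.753, P('flagged'|¬H) = 0.229.
Update on result 1 ('flagged'): P(H) ← 0.753·0.1220 / (0.753·0.1220 + 0.229·0.8780) = 0.091866/0.29293 = 0.3136.
Update on result 2 ('flagged'): P(H) ← 0.753·0.3136 / (0.753·0.3136 + 0.229·0.6864) = 0.23615/0.39333 = 0.6004.
Update on result 3 ('flagged'): P(H) ← 0.753·0.6004 / (0.753·0.6004 + 0.229·0.3996) = 0.45209/0.54360 = 0.8317.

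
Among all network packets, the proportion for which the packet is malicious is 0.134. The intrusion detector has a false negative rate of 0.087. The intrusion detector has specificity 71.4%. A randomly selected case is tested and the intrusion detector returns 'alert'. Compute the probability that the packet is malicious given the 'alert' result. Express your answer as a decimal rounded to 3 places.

Let H be the event that the packet is malicious. P(H) = 0.134, so P(¬H) = 0.866. With E the 'alert' result, P(E|H) = 0.913 and P(E|¬H) = 0.286.
P(E) = 0.913·0.134 + 0.286·0.866 = 0.12234 + 0.24768 = 0.37002.
By Bayes' theorem, P(H|E) = 0.12234 / 0.37002 = 0.331.

P(H | E) ≈ 0.331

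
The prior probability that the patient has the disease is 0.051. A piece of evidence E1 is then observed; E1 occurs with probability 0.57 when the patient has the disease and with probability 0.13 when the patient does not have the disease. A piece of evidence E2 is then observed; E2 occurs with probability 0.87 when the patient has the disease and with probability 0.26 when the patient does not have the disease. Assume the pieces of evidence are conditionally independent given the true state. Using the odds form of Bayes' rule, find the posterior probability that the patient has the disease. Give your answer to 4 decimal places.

Prior odds = 0.051/(1−0.051) = 0.053741. In log-odds, ln(0.053741) = -2.9236.
Add log likelihood ratios: ln(4.3846) + ln(3.3462) = 2.6859.
Posterior log-odds = -0.23767, so posterior odds = exp(-0.23767) = 0.78846. Converting, P(H|E) = 0.78846/1.7885 = 0.4409.

Posterior probability ≈ 0.4409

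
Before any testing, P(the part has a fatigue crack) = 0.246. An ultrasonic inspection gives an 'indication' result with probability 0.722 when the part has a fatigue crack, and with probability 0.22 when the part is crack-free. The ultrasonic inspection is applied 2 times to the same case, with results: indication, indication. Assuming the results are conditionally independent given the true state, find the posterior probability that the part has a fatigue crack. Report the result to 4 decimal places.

Posterior P(H) ≈ 0.7785

With H the event that the part has a fatigue crack, the joint likelihood of the observed sequence is P(data|H) = 0.722·0.722 = 0.52128 and P(data|¬H) = 0.22·0.22 = 0.048400.
Bayes: P(H|data) = 0.246·0.52128 / (0.246·0.52128 + 0.754·0.048400) = 0.12824/0.16473 = 0.7785.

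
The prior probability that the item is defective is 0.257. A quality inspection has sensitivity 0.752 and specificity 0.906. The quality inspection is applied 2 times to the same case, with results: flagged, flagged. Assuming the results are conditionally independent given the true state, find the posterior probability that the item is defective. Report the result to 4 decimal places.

Posterior P(H) ≈ 0.9568

Let H be the event that the item is defective; start with P(H) = 0.257. P('flagged'|H) = 0.752, P('flagged'|¬H) = 0.094.
Update on result 1 ('flagged'): P(H) ← 0.752·0.2570 / (0.752·0.2570 + 0.094·0.7430) = 0.19326/0.26311 = 0.7345.
Update on result 2 ('flagged'): P(H) ← 0.752·0.7345 / (0.752·0.7345 + 0.094·0.2655) = 0.55238/0.57733 = 0.9568.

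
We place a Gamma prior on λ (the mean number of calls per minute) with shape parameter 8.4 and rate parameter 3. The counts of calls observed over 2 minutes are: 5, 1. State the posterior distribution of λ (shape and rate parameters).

The Poisson likelihood adds the total count to the shape and the number of exposure periods to the rate. Here ∑xᵢ = 6 and n = 2, so shape 8.4→14.4 and rate 3→5.

Posterior: Gamma(shape=14.4, rate=5)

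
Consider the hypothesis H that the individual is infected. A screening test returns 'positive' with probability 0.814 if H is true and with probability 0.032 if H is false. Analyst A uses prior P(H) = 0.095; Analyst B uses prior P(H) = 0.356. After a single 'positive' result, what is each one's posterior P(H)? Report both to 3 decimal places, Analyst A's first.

Analyst A: 0.728; Analyst B: 0.934

The likelihood ratio for a 'positive' result is 0.814/0.032 = 25.437.
Analyst A: prior odds 0.095/0.905 = 0.10497; posterior odds 2.6702; posterior probability 0.728.
Analyst B: prior odds 0.356/0.644 = 0.55280; posterior odds 14.062; posterior probability 0.934.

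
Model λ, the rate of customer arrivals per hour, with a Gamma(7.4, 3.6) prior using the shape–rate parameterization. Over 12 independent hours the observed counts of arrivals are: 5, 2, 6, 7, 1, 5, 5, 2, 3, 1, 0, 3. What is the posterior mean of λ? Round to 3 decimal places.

Posterior mean ≈ 3.038

Total count ∑xᵢ = 40 over n = 12 hours.
Gamma is conjugate to the Poisson likelihood: posterior is Gamma(shape = 7.4+40 = 47.4, rate = 3.6+12 = 15.6).
Posterior mean = shape/rate = 47.4/15.6 = 3.038.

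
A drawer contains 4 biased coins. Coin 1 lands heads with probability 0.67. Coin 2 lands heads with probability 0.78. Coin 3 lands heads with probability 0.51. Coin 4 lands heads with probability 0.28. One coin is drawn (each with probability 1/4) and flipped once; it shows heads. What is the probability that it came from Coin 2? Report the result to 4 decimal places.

P(heads|C1) = 0.67; P(heads|C2) = 0.78; P(heads|C3) = 0.51; P(heads|C4) = 0.28.
Prior × likelihood for each source: 0.25·0.67=0.1675, 0.25·0.78=0.1950, 0.25·0.51=0.1275, 0.25·0.28=0.07000. Summing gives P(heads) = 0.56000.
P(Coin 2 | heads) = 0.1950 / 0.56000 = 0.3482.

Posterior probability ≈ 0.3482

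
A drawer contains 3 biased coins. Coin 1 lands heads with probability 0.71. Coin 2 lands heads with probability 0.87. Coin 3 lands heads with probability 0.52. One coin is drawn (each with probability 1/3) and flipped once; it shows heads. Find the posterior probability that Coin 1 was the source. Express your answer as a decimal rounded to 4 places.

Tabulate prior·likelihood by source: [1] prior 0.333333, lik 0.71, product 0.2367; [2] prior 0.333333, lik 0.87, product 0.2900; [3] prior 0.333333, lik 0.52, product 0.1733.
Normalizing constant = 0.70000; the posterior for Coin 1 is its product over the sum, 0.2367/0.70000 = 0.3381.

Posterior probability ≈ 0.3381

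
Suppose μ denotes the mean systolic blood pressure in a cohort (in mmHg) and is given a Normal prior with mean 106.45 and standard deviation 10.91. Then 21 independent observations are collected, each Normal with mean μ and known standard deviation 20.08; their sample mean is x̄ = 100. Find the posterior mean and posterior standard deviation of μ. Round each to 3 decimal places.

Posterior mean ≈ 100.896; posterior SD ≈ 4.066

With known σ, the Normal prior is conjugate. Weight on the data is w = (n/σ²)/(n/σ² + 1/τ₀²) = 0.0520825/(0.0520825+0.00840138) = 0.86110.
Posterior mean = w·x̄ + (1−w)·μ₀ = 0.86110·100 + 0.13890·106.45 = 100.896. Posterior variance = 1/(0.0520825+0.00840138) = 16.5333, so SD = 4.066.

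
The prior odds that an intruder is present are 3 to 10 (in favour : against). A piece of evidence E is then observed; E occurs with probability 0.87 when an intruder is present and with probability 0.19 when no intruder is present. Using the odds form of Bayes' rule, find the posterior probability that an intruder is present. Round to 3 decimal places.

Prior odds = 3/10 = 0.30000. In log-odds, ln(0.30000) = -1.2040.
Add log likelihood ratio: ln(4.5789) = 1.5215.
Posterior log-odds = 0.31750, so posterior odds = exp(0.31750) = 1.3737. Converting, P(H|E) = 1.3737/2.3737 = 0.579.

Posterior probability ≈ 0.579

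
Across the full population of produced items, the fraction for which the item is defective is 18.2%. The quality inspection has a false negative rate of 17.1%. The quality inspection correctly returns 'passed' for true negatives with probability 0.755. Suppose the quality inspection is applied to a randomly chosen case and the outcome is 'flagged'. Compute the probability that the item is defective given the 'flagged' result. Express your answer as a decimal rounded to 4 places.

P(H | E) ≈ 0.4295

Let H be the event that the item is defective. P(H) = 0.182, so P(¬H) = 0.818. With E the 'flagged' result, P(E|H) = 0.829 and P(E|¬H) = 0.245.
P(E) = 0.829·0.182 + 0.245·0.818 = 0.15088 + 0.20041 = 0.35129.
By Bayes' theorem, P(H|E) = 0.15088 / 0.35129 = 0.4295.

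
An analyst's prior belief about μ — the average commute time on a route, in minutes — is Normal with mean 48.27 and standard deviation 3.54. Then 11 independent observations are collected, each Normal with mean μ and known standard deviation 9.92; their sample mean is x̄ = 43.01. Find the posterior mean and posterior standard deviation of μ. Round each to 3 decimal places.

Posterior mean ≈ 45.201; posterior SD ≈ 2.285

With known σ, the Normal prior is conjugate. Weight on the data is w = (n/σ²)/(n/σ² + 1/τ₀²) = 0.111781/(0.111781+0.0797983) = 0.58347.
Posterior mean = w·x̄ + (1−w)·μ₀ = 0.58347·43.01 + 0.41653·48.27 = 45.201. Posterior variance = 1/(0.111781+0.0797983) = 5.21976, so SD = 2.285.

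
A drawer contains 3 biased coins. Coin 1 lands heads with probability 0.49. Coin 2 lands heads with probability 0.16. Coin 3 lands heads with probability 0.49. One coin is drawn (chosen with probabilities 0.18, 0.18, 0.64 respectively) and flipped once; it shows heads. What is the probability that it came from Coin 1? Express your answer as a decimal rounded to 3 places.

Posterior probability ≈ 0.205

P(heads|C1) = 0.49; P(heads|C2) = 0.16; P(heads|C3) = 0.49.
Prior × likelihood for each source: 0.18·0.49=0.08820, 0.18·0.16=0.02880, 0.64·0.49=0.3136. Summing gives P(heads) = 0.43060.
P(Coin 1 | heads) = 0.08820 / 0.43060 = 0.205.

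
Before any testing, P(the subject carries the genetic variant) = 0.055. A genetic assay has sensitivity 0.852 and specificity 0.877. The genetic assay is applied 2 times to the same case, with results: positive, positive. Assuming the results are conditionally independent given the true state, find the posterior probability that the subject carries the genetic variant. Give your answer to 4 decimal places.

Posterior P(H) ≈ 0.7363

Let H be the event that the subject carries the genetic variant; start with P(H) = 0.055. P('positive'|H) = 0.852, P('positive'|¬H) = 0.123.
Update on result 1 ('positive'): P(H) ← 0.852·0.0550 / (0.852·0.0550 + 0.123·0.9450) = 0.046860/0.16309 = 0.2873.
Update on result 2 ('positive'): P(H) ← 0.852·0.2873 / (0.852·0.2873 + 0.123·0.7127) = 0.24479/0.33245 = 0.7363.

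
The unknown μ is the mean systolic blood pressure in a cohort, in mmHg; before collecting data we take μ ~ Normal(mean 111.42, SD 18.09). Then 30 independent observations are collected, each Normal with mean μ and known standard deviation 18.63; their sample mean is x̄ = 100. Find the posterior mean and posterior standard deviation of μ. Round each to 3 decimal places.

Posterior mean ≈ 100.390; posterior SD ≈ 3.343

Prior precision 1/τ₀² = 1/18.09² = 0.00305579; data precision n/σ² = 30/18.63² = 0.0864362.
Posterior precision = 0.00305579 + 0.0864362 = 0.0894920, giving posterior SD = 1/√0.0894920 = 3.343.
Posterior mean = (0.00305579·111.42 + 0.0864362·100) / 0.0894920 = 100.390.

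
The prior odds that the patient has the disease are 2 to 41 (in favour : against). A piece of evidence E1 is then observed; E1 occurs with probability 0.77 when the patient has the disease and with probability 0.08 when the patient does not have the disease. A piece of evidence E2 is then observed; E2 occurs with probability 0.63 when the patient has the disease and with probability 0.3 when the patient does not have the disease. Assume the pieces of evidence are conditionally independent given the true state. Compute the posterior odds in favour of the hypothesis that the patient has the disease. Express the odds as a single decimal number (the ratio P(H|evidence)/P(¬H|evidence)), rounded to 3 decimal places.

Posterior odds ≈ 0.986

Prior odds = 2/41 = 0.048780.
Likelihood ratio for E1 = 0.77/0.08 = 9.6250.
Likelihood ratio for E2 = 0.63/0.3 = 2.1000.
Posterior odds = prior odds × LR₁ × LR₂ = 0.98598.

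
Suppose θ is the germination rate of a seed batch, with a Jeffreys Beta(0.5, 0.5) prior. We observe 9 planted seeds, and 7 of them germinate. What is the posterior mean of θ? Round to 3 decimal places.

The binomial likelihood is conjugate to the Beta prior: with 7 successes and 2 failures, the posterior is Beta(0.5+7, 0.5+2) = Beta(7.5, 2.5).
Posterior mean = α/(α+β) = 7.5/10 = 0.750.

Posterior mean ≈ 0.750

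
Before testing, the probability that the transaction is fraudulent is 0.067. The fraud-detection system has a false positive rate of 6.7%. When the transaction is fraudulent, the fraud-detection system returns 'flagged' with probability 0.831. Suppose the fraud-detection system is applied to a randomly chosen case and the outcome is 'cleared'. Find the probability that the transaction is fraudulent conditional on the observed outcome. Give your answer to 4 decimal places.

Write H for 'the transaction is fraudulent'. Prior odds H:¬H = 0.067/0.933 = 0.071811. For the 'cleared' outcome, the likelihood ratio is 0.169/0.933 = 0.18114.
Posterior odds = 0.071811 × 0.18114 = 0.013008, so P(H|E) = 0.013008/(1+0.013008) = 0.0128.

P(H | E) ≈ 0.0128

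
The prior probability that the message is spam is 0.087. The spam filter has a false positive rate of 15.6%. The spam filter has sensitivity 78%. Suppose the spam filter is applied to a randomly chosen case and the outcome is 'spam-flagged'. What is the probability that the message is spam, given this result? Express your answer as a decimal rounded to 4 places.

P(H | E) ≈ 0.3227

Let H be the event that the message is spam. P(H) = 0.087, so P(¬H) = 0.913. With E the 'spam-flagged' result, P(E|H) = 0.78 and P(E|¬H) = 0.156.
P(E) = 0.78·0.087 + 0.156·0.913 = 0.067860 + 0.14243 = 0.21029.
By Bayes' theorem, P(H|E) = 0.067860 / 0.21029 = 0.3227.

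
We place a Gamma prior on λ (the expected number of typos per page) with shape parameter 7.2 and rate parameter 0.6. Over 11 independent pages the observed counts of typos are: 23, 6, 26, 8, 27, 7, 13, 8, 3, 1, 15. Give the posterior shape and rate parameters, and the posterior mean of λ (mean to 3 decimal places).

The Poisson likelihood adds the total count to the shape and the number of exposure periods to the rate. Here ∑xᵢ = 137 and n = 11, so shape 7.2→144.2 and rate 0.6→11.6.
E[λ | data] = 144.2/11.6 = 12.431.

Posterior: Gamma(shape=144.2, rate=11.6); mean ≈ 12.431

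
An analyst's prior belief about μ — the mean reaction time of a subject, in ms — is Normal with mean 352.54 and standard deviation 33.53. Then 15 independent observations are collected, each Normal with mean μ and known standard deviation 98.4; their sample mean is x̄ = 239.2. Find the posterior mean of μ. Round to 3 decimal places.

Prior precision 1/τ₀² = 1/33.53² = 0.00088947; data precision n/σ² = 15/98.4² = 0.00154918.
Posterior precision = 0.00088947 + 0.00154918 = 0.00243865.
Posterior mean = (0.00088947·352.54 + 0.00154918·239.2) / 0.00243865 = 280.540.

Posterior mean ≈ 280.540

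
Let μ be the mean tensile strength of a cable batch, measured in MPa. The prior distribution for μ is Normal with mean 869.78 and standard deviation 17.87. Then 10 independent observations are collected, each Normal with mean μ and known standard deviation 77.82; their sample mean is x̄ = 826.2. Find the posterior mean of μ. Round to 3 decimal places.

With known σ, the Normal prior is conjugate. Weight on the data is w = (n/σ²)/(n/σ² + 1/τ₀²) = 0.00165127/(0.00165127+0.00313149) = 0.34525.
Posterior mean = w·x̄ + (1−w)·μ₀ = 0.34525·826.2 + 0.65475·869.78 = 854.734.

Posterior mean ≈ 854.734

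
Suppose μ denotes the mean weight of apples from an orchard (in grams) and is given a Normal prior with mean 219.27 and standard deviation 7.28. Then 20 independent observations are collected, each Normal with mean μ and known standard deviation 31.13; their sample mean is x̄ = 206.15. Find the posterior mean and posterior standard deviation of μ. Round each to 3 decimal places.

With known σ, the Normal prior is conjugate. Weight on the data is w = (n/σ²)/(n/σ² + 1/τ₀²) = 0.0206382/(0.0206382+0.0188685) = 0.52240.
Posterior mean = w·x̄ + (1−w)·μ₀ = 0.52240·206.15 + 0.47760·219.27 = 212.416. Posterior variance = 1/(0.0206382+0.0188685) = 25.3122, so SD = 5.031.

Posterior mean ≈ 212.416; posterior SD ≈ 5.031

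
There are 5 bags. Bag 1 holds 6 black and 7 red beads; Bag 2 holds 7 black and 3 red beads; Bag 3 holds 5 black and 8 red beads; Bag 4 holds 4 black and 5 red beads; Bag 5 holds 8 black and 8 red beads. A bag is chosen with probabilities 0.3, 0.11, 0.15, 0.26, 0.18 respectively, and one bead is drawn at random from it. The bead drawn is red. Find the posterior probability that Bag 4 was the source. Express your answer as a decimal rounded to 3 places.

Tabulate prior·likelihood by source: [1] prior 0.3, lik 0.5385, product 0.1615; [2] prior 0.11, lik 0.3, product 0.03300; [3] prior 0.15, lik 0.6154, product 0.09231; [4] prior 0.26, lik 0.5556, product 0.1444; [5] prior 0.18, lik 0.5, product 0.09000.
Normalizing constant = 0.52129; the posterior for Bag 4 is its product over the sum, 0.1444/0.52129 = 0.277.

Posterior probability ≈ 0.277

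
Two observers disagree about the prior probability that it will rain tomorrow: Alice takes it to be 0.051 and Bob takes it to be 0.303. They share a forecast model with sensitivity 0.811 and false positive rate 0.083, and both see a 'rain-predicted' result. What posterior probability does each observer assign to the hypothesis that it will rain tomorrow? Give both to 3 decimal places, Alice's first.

Alice: 0.344; Bob: 0.809

The likelihood ratio for a 'rain-predicted' result is 0.811/0.083 = 9.7711.
Alice: prior odds 0.051/0.949 = 0.053741; posterior odds 0.52511; posterior probability 0.344.
Bob: prior odds 0.303/0.697 = 0.43472; posterior odds 4.2477; posterior probability 0.809.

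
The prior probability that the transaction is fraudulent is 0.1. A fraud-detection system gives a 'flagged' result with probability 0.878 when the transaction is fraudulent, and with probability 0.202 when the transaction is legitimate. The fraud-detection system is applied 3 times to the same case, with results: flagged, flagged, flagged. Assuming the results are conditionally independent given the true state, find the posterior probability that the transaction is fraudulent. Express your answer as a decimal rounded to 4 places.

Let H be the event that the transaction is fraudulent; start with P(H) = 0.1. P('flagged'|H) = 0.878, P('flagged'|¬H) = 0.202.
Update on result 1 ('flagged'): P(H) ← 0.878·0.1000 / (0.878·0.1000 + 0.202·0.9000) = 0.087800/0.26960 = 0.3257.
Update on result 2 ('flagged'): P(H) ← 0.878·0.3257 / (0.878·0.3257 + 0.202·0.6743) = 0.28594/0.42215 = 0.6773.
Update on result 3 ('flagged'): P(H) ← 0.878·0.6773 / (0.878·0.6773 + 0.202·0.3227) = 0.59470/0.65988 = 0.9012.

Posterior P(H) ≈ 0.9012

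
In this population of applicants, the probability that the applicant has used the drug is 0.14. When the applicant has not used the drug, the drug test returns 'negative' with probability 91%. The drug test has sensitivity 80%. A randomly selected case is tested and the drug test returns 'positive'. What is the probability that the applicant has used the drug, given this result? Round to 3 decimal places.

P(H | E) ≈ 0.591

Write H for 'the applicant has used the drug'. Prior odds H:¬H = 0.14/0.86 = 0.16279. For the 'positive' outcome, the likelihood ratio is 0.8/0.09 = 8.8889.
Posterior odds = 0.16279 × 8.8889 = 1.4470, so P(H|E) = 1.4470/(1+1.4470) = 0.591.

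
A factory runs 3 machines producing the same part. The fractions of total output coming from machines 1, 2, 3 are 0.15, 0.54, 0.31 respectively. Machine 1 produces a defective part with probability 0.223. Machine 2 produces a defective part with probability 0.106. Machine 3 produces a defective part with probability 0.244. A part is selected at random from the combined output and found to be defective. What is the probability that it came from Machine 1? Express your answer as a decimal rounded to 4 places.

Posterior probability ≈ 0.2011

Tabulate prior·likelihood by source: [1] prior 0.15, lik 0.223, product 0.03345; [2] prior 0.54, lik 0.106, product 0.05724; [3] prior 0.31, lik 0.244, product 0.07564.
Normalizing constant = 0.16633; the posterior for Machine 1 is its product over the sum, 0.03345/0.16633 = 0.2011.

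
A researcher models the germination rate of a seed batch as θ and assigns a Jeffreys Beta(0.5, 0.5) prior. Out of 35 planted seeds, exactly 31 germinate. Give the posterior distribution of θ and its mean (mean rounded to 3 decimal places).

Posterior: Beta(31.5, 4.5); mean ≈ 0.875

Observing 31 successes and 4 failures updates Beta(0.5, 0.5) by adding the success and failure counts to the two shape parameters: α = 0.5+31 = 31.5, β = 0.5+4 = 4.5.
Posterior mean = α/(α+β) = 31.5/36 = 0.875.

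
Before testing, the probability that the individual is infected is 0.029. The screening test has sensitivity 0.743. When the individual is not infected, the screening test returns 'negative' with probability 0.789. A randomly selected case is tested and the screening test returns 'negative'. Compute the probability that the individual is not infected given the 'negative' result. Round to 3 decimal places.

Write H for 'the individual is infected'. Prior odds H:¬H = 0.029/0.971 = 0.029866. For the 'negative' outcome, the likelihood ratio is 0.257/0.789 = 0.32573.
Posterior odds = 0.029866 × 0.32573 = 0.0097283, so P(H|E) = 0.0097283/(1+0.0097283) = 0.010. Then P(¬H|E) = 1 − 0.010 = 0.990.

P(¬H | E) ≈ 0.990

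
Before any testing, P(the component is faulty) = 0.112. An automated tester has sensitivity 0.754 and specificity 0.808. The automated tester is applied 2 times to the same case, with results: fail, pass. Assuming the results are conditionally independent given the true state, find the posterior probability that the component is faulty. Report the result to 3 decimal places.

With H the event that the component is faulty, the joint likelihood of the observed sequence is P(data|H) = 0.754·0.246 = 0.18548 and P(data|¬H) = 0.192·0.808 = 0.15514.
Bayes: P(H|data) = 0.112·0.18548 / (0.112·0.18548 + 0.888·0.15514) = 0.020774/0.15853 = 0.1310.

Posterior P(H) ≈ 0.131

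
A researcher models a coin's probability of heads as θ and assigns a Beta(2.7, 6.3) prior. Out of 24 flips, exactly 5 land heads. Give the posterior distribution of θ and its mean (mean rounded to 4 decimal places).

Posterior: Beta(7.7, 25.3); mean ≈ 0.2333

The binomial likelihood is conjugate to the Beta prior: with 5 successes and 19 failures, the posterior is Beta(2.7+5, 6.3+19) = Beta(7.7, 25.3).
Posterior mean = α/(α+β) = 7.7/33 = 0.2333.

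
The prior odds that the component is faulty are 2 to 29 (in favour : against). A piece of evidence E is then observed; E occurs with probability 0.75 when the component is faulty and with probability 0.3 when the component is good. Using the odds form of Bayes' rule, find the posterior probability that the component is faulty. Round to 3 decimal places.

Prior odds = 2/29 = 0.068966.
Likelihood ratio for E = 0.75/0.3 = 2.5000.
Posterior odds = prior odds × LR = 0.17241.
Posterior probability = odds/(1+odds) = 0.17241/1.1724 = 0.147.

Posterior probability ≈ 0.147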